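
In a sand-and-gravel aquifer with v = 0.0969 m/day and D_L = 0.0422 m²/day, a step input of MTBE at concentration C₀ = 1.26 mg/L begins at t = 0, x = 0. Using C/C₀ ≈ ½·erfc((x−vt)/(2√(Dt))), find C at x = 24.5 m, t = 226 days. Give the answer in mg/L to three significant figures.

0.347 mg/L

For a continuous step input, C/C₀ ≈ ½·erfc((x−vt)/(2√(Dt))).
vt = 0.0969 × 226 = 21.8994 m and 2√(Dt) = 2√(0.0422 × 226) = 6.176 m.
Argument (x−vt)/(2√(Dt)) = (24.5 − 21.8994)/6.176 = 0.4211; ½·erfc(0.4211) = 0.2757.
C = 1.26 × 0.2757 = 0.347 mg/L.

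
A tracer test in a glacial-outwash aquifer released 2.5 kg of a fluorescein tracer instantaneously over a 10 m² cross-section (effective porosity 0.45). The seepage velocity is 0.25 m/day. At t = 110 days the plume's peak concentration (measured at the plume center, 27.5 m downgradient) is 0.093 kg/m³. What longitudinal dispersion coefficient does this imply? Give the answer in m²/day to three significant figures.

At the plume center C_max = M/(n_e·A·√(4πDt)), so D = M²/(4πt·(n_e·A·C_max)²).
n_e·A·C_max = 0.45 × 10 × 0.093 = 0.4185 kg/m.
D = 2.5²/(4π × 110 × 0.4185²) = 0.0258 m²/day.

0.0258 m²/day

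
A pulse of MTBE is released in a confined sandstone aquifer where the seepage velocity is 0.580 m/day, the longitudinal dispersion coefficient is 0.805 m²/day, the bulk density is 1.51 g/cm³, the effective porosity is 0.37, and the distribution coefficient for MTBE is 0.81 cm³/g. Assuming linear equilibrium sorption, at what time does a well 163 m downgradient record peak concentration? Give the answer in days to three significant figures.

1200 days

Retardation factor R = 1 + ρ_b·K_d/n = 1 + 1.51 × 0.81/0.37 = 4.306.
Sorption retards both mechanisms: v_R = v/R = 0.1347 m/day, D_R = D/R = 0.1869 m²/day.
Peak time from v_R²t² + 2D_R t − x² = 0: t = (√(D_R² + v_R²x²) − D_R)/v_R².
√(D_R² + v_R²x²) = √(0.1869² + 0.1347² × 163²) = 21.96; v_R² = 0.01814.
t = (21.96 − 0.1869)/0.01814 = 1200 days.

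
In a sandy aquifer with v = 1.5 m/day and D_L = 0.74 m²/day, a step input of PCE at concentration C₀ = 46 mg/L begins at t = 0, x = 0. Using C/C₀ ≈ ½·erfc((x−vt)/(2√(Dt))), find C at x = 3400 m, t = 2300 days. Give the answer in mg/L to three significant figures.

For a continuous step input, C/C₀ ≈ ½·erfc((x−vt)/(2√(Dt))).
vt = 1.5 × 2300 = 3450 m and 2√(Dt) = 2√(0.74 × 2300) = 82.51 m.
Argument (x−vt)/(2√(Dt)) = (3400 − 3450)/82.51 = -0.6060; ½·erfc(-0.6060) = 0.8043.
C = 46 × 0.8043 = 37.0 mg/L.

37.0 mg/L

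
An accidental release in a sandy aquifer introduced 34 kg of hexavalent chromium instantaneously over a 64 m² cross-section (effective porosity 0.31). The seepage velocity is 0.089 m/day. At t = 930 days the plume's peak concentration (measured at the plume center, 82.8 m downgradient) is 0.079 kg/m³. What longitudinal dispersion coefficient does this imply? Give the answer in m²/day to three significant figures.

At the plume center C_max = M/(n_e·A·√(4πDt)), so D = M²/(4πt·(n_e·A·C_max)²).
n_e·A·C_max = 0.31 × 64 × 0.079 = 1.567 kg/m.
D = 34²/(4π × 930 × 1.567²) = 0.0403 m²/day.

0.0403 m²/day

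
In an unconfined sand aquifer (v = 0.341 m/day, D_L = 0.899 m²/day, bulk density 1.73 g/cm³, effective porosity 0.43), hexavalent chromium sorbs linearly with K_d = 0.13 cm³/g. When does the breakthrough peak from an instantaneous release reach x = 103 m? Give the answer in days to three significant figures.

Retardation factor R = 1 + ρ_b·K_d/n = 1 + 1.73 × 0.13/0.43 = 1.523.
Sorption retards both mechanisms: v_R = v/R = 0.2239 m/day, D_R = D/R = 0.5903 m²/day.
Peak time from v_R²t² + 2D_R t − x² = 0: t = (√(D_R² + v_R²x²) − D_R)/v_R².
√(D_R² + v_R²x²) = √(0.5903² + 0.2239² × 103²) = 23.07; v_R² = 0.05013.
t = (23.07 − 0.5903)/0.05013 = 448 days.

448 days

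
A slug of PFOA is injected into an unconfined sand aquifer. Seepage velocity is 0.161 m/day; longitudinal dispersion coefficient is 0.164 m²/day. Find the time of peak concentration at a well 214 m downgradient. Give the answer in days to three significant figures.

1320 days

For the 1D instantaneous-source solution, setting ∂C/∂t = 0 at fixed x gives v²t² + 2Dt − x² = 0, so t = (√(D² + v²x²) − D)/v².
√(D² + v²x²) = √(0.164² + 0.161² × 214²) = 34.45; v² = 0.025921.
t = (34.45 − 0.164)/0.025921 = 1320 days (vs. the pure-advection estimate x/v = 1330 d).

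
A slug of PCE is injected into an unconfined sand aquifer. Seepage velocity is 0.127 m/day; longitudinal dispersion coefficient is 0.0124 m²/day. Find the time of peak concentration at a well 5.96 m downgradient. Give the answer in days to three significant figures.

46.2 days

For the 1D instantaneous-source solution, setting ∂C/∂t = 0 at fixed x gives v²t² + 2Dt − x² = 0, so t = (√(D² + v²x²) − D)/v².
√(D² + v²x²) = √(0.0124² + 0.127² × 5.96²) = 0.7570; v² = 0.016129.
t = (0.7570 − 0.0124)/0.016129 = 46.2 days (vs. the pure-advection estimate x/v = 46.9 d).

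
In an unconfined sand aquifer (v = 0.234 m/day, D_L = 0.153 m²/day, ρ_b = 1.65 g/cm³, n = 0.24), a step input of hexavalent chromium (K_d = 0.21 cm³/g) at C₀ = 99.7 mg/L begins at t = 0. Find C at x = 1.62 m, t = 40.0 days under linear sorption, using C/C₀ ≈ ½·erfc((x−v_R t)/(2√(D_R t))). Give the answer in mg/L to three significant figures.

83.6 mg/L

Retardation factor R = 1 + ρ_b·K_d/n = 1 + 1.65 × 0.21/0.24 = 2.444.
Sorption retards both mechanisms: v_R = v/R = 0.09574 m/day, D_R = D/R = 0.06260 m²/day.
v_R·t = 0.09574 × 40.0 = 3.8296 m; 2√(D_R t) = 3.165 m; argument = (1.62 − 3.8296)/3.165 = -0.6981.
C = C₀ × ½·erfc(-0.6981) = 99.7 × 0.8382 = 83.6 mg/L.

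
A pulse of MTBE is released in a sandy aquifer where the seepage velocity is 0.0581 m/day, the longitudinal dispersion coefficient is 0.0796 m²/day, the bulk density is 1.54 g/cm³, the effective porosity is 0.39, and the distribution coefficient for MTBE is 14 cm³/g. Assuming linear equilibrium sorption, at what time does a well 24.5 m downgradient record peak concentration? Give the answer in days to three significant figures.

22400 days

Retardation factor R = 1 + ρ_b·K_d/n = 1 + 1.54 × 14/0.39 = 56.28.
Sorption retards both mechanisms: v_R = v/R = 0.001032 m/day, D_R = D/R = 0.001414 m²/day.
Peak time from v_R²t² + 2D_R t − x² = 0: t = (√(D_R² + v_R²x²) − D_R)/v_R².
√(D_R² + v_R²x²) = √(0.001414² + 0.001032² × 24.5²) = 0.02532; v_R² = 1.065e-06.
t = (0.02532 − 0.001414)/1.065e-06 = 22400 days.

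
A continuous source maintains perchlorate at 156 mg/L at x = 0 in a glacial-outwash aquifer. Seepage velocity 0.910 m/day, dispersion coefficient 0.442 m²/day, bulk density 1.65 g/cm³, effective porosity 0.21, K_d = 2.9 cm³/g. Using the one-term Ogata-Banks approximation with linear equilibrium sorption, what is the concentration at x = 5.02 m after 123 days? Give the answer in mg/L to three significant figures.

68.9 mg/L

Retardation factor R = 1 + ρ_b·K_d/n = 1 + 1.65 × 2.9/0.21 = 23.79.
Sorption retards both mechanisms: v_R = v/R = 0.03825 m/day, D_R = D/R = 0.01858 m²/day.
v_R·t = 0.03825 × 123 = 4.70475 m; 2√(D_R t) = 3.023 m; argument = (5.02 − 4.70475)/3.023 = 0.1043.
C = C₀ × ½·erfc(0.1043) = 156 × 0.4414 = 68.9 mg/L.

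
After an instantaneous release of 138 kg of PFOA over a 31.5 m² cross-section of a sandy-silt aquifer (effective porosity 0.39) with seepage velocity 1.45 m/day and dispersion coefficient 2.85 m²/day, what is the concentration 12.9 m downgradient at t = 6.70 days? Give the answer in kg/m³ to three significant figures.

For an instantaneous plane source, C(x,t) = M/(n_e·A·√(4πDt)) · exp(−(x−vt)²/(4Dt)), with n_e·A the pore (flow) area.
Plume center vt = 1.45 × 6.70 = 9.715 m, so the well at 12.9 m is 3.185 m downgradient of the peak.
√(4πDt) = 15.49 m, giving peak height M/(n_e·A·√(4πDt)) = 138/(0.39 × 31.5 × 15.49) = 0.7252 kg/m³.
(x−vt)²/(4Dt) = (3.185)²/(4 × 2.85 × 6.70) = 0.1328; exp(−0.1328) = 0.8756.
C = 0.7252 × 0.8756 = 0.635 kg/m³.

0.635 kg/m³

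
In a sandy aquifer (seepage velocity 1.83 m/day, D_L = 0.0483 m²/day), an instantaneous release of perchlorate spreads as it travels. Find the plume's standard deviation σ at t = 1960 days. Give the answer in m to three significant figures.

13.8 m

Dispersive spreading gives a Gaussian with σ² = 2Dt; advection only shifts the center.
σ = √(2 × 0.0483 × 1960) = 13.8 m.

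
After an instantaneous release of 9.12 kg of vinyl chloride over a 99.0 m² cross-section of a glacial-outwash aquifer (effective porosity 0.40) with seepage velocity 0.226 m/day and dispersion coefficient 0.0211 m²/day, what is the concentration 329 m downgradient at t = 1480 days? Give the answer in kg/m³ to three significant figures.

0.00914 kg/m³

For an instantaneous plane source, C(x,t) = M/(n_e·A·√(4πDt)) · exp(−(x−vt)²/(4Dt)), with n_e·A the pore (flow) area.
Plume center vt = 0.226 × 1480 = 334.48 m, so the well at 329 m is 5.48 m upgradient of the peak.
√(4πDt) = 19.81 m, giving peak height M/(n_e·A·√(4πDt)) = 9.12/(0.40 × 99.0 × 19.81) = 0.01163 kg/m³.
(x−vt)²/(4Dt) = (-5.48)²/(4 × 0.0211 × 1480) = 0.2404; exp(−0.2404) = 0.7863.
C = 0.01163 × 0.7863 = 0.00914 kg/m³.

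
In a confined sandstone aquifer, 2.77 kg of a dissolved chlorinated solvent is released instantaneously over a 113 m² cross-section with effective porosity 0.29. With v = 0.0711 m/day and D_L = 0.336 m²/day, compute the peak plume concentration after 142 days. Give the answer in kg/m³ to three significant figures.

The peak of an instantaneous 1D plume sits at x = vt; there the Gaussian factor is 1 and C_max = M/(n_e·A·√(4πDt)), where n_e·A is the pore area the mass is dissolved in.
√(4πDt) = √(4π × 0.336 × 142) = 24.49 m, so C_max = 2.77/(0.29 × 113 × 24.49) = 0.00345 kg/m³.

0.00345 kg/m³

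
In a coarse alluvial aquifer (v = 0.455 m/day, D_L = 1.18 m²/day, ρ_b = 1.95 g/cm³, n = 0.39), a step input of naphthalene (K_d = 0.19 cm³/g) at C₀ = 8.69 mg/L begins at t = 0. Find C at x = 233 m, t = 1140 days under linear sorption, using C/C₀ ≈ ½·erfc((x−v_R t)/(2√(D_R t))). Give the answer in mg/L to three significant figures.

7.06 mg/L

Retardation factor R = 1 + ρ_b·K_d/n = 1 + 1.95 × 0.19/0.39 = 1.950.
Sorption retards both mechanisms: v_R = v/R = 0.2333 m/day, D_R = D/R = 0.6051 m²/day.
v_R·t = 0.2333 × 1140 = 265.962 m; 2√(D_R t) = 52.53 m; argument = (233 − 265.962)/52.53 = -0.6275.
C = C₀ × ½·erfc(-0.6275) = 8.69 × 0.8126 = 7.06 mg/L.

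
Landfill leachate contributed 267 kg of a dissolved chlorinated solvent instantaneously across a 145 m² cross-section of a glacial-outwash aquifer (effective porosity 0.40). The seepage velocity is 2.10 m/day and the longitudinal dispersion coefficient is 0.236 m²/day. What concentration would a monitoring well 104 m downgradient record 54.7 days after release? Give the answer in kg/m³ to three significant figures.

For an instantaneous plane source, C(x,t) = M/(n_e·A·√(4πDt)) · exp(−(x−vt)²/(4Dt)), with n_e·A the pore (flow) area.
Plume center vt = 2.10 × 54.7 = 114.87 m, so the well at 104 m is 10.87 m upgradient of the peak.
√(4πDt) = 12.74 m, giving peak height M/(n_e·A·√(4πDt)) = 267/(0.40 × 145 × 12.74) = 0.3613 kg/m³.
(x−vt)²/(4Dt) = (-10.87)²/(4 × 0.236 × 54.7) = 2.288; exp(−2.288) = 0.1015.
C = 0.3613 × 0.1015 = 0.0367 kg/m³.

0.0367 kg/m³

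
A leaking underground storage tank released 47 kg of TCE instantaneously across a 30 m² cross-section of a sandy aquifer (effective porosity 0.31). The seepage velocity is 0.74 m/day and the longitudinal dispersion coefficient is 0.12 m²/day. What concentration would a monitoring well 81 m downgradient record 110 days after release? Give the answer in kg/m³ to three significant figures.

For an instantaneous plane source, C(x,t) = M/(n_e·A·√(4πDt)) · exp(−(x−vt)²/(4Dt)), with n_e·A the pore (flow) area.
Plume center vt = 0.74 × 110 = 81.4 m, so the well at 81 m is 0.4 m upgradient of the peak.
√(4πDt) = 12.88 m, giving peak height M/(n_e·A·√(4πDt)) = 47/(0.31 × 30 × 12.88) = 0.3924 kg/m³.
(x−vt)²/(4Dt) = (-0.4)²/(4 × 0.12 × 110) = 0.003030; exp(−0.003030) = 0.9970.
C = 0.3924 × 0.9970 = 0.391 kg/m³.

0.391 kg/m³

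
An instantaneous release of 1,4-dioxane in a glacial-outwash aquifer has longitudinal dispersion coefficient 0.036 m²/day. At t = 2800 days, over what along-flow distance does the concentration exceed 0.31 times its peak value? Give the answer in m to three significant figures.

43.5 m

The plume is Gaussian with σ = √(2Dt) = √(2 × 0.036 × 2800) = 14.20 m.
C/C_peak = exp(−Δx²/(2σ²)) = 0.31 ⇒ Δx = σ·√(−2 ln 0.31) = 14.20 × 1.530 = 21.73 m.
Width = 2Δx = 43.5 m.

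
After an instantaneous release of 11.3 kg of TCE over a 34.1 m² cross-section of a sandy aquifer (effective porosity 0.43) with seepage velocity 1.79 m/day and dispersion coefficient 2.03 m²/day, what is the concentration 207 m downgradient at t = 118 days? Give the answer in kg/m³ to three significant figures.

For an instantaneous plane source, C(x,t) = M/(n_e·A·√(4πDt)) · exp(−(x−vt)²/(4Dt)), with n_e·A the pore (flow) area.
Plume center vt = 1.79 × 118 = 211.22 m, so the well at 207 m is 4.22 m upgradient of the peak.
√(4πDt) = 54.86 m, giving peak height M/(n_e·A·√(4πDt)) = 11.3/(0.43 × 34.1 × 54.86) = 0.01405 kg/m³.
(x−vt)²/(4Dt) = (-4.22)²/(4 × 2.03 × 118) = 0.01859; exp(−0.01859) = 0.9816.
C = 0.01405 × 0.9816 = 0.0138 kg/m³.

0.0138 kg/m³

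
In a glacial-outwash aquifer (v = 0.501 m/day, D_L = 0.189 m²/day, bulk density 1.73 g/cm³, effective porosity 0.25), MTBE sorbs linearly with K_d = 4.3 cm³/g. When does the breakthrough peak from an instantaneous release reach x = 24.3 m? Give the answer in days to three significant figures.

1470 days

Retardation factor R = 1 + ρ_b·K_d/n = 1 + 1.73 × 4.3/0.25 = 30.76.
Sorption retards both mechanisms: v_R = v/R = 0.01629 m/day, D_R = D/R = 0.006144 m²/day.
Peak time from v_R²t² + 2D_R t − x² = 0: t = (√(D_R² + v_R²x²) − D_R)/v_R².
√(D_R² + v_R²x²) = √(0.006144² + 0.01629² × 24.3²) = 0.3959; v_R² = 0.0002654.
t = (0.3959 − 0.006144)/0.0002654 = 1470 days.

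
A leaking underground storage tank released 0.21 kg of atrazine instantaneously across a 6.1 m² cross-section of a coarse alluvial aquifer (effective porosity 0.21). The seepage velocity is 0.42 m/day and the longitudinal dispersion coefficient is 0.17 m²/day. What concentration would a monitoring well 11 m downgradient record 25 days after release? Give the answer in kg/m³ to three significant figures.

For an instantaneous plane source, C(x,t) = M/(n_e·A·√(4πDt)) · exp(−(x−vt)²/(4Dt)), with n_e·A the pore (flow) area.
Plume center vt = 0.42 × 25 = 10.5 m, so the well at 11 m is 0.5 m downgradient of the peak.
√(4πDt) = 7.308 m, giving peak height M/(n_e·A·√(4πDt)) = 0.21/(0.21 × 6.1 × 7.308) = 0.02243 kg/m³.
(x−vt)²/(4Dt) = (0.5)²/(4 × 0.17 × 25) = 0.01471; exp(−0.01471) = 0.9854.
C = 0.02243 × 0.9854 = 0.0221 kg/m³.

0.0221 kg/m³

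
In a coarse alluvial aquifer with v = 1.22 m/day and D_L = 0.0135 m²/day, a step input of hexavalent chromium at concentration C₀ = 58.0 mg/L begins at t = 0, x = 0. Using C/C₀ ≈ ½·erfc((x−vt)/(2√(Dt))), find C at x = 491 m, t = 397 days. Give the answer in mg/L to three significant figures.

1.22 mg/L

For a continuous step input, C/C₀ ≈ ½·erfc((x−vt)/(2√(Dt))).
vt = 1.22 × 397 = 484.34 m and 2√(Dt) = 2√(0.0135 × 397) = 4.630 m.
Argument (x−vt)/(2√(Dt)) = (491 − 484.34)/4.630 = 1.438; ½·erfc(1.438) = 0.02099.
C = 58.0 × 0.02099 = 1.22 mg/L.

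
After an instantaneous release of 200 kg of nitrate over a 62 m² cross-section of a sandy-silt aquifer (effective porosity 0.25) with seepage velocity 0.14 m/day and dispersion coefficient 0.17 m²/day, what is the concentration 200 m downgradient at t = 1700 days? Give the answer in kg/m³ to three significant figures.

For an instantaneous plane source, C(x,t) = M/(n_e·A·√(4πDt)) · exp(−(x−vt)²/(4Dt)), with n_e·A the pore (flow) area.
Plume center vt = 0.14 × 1700 = 238 m, so the well at 200 m is 38 m upgradient of the peak.
√(4πDt) = 60.26 m, giving peak height M/(n_e·A·√(4πDt)) = 200/(0.25 × 62 × 60.26) = 0.2141 kg/m³.
(x−vt)²/(4Dt) = (-38)²/(4 × 0.17 × 1700) = 1.249; exp(−1.249) = 0.2868.
C = 0.2141 × 0.2868 = 0.0614 kg/m³.

0.0614 kg/m³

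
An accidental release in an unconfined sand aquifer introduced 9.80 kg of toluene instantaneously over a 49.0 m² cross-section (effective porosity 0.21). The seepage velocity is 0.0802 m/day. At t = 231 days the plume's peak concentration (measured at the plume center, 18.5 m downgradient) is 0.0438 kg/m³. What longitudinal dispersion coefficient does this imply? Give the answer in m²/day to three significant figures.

At the plume center C_max = M/(n_e·A·√(4πDt)), so D = M²/(4πt·(n_e·A·C_max)²).
n_e·A·C_max = 0.21 × 49.0 × 0.0438 = 0.4507 kg/m.
D = 9.80²/(4π × 231 × 0.4507²) = 0.163 m²/day.

0.163 m²/day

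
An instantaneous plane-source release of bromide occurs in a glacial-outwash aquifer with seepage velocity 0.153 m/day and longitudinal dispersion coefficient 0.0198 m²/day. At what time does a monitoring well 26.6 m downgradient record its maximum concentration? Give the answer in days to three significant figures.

For the 1D instantaneous-source solution, setting ∂C/∂t = 0 at fixed x gives v²t² + 2Dt − x² = 0, so t = (√(D² + v²x²) − D)/v².
√(D² + v²x²) = √(0.0198² + 0.153² × 26.6²) = 4.070; v² = 0.023409.
t = (4.070 − 0.0198)/0.023409 = 173 days (vs. the pure-advection estimate x/v = 174 d).

173 days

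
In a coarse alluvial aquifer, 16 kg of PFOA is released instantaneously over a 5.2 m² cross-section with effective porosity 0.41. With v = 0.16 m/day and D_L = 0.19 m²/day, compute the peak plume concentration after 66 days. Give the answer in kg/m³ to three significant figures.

The peak of an instantaneous 1D plume sits at x = vt; there the Gaussian factor is 1 and C_max = M/(n_e·A·√(4πDt)), where n_e·A is the pore area the mass is dissolved in.
√(4πDt) = √(4π × 0.19 × 66) = 12.55 m, so C_max = 16/(0.41 × 5.2 × 12.55) = 0.598 kg/m³.

0.598 kg/m³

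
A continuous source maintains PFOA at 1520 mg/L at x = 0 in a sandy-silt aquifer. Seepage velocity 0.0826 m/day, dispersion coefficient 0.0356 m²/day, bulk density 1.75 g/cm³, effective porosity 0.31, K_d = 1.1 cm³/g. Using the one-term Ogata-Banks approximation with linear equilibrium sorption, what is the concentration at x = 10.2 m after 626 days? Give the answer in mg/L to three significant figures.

Retardation factor R = 1 + ρ_b·K_d/n = 1 + 1.75 × 1.1/0.31 = 7.210.
Sorption retards both mechanisms: v_R = v/R = 0.01146 m/day, D_R = D/R = 0.004938 m²/day.
v_R·t = 0.01146 × 626 = 7.17396 m; 2√(D_R t) = 3.516 m; argument = (10.2 − 7.17396)/3.516 = 0.8606.
C = C₀ × ½·erfc(0.8606) = 1520 × 0.1118 = 170 mg/L.

170 mg/L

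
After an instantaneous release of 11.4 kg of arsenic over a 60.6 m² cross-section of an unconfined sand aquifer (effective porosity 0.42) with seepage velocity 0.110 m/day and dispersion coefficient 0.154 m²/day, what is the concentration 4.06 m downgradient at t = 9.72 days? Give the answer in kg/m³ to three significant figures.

0.0232 kg/m³

For an instantaneous plane source, C(x,t) = M/(n_e·A·√(4πDt)) · exp(−(x−vt)²/(4Dt)), with n_e·A the pore (flow) area.
Plume center vt = 0.110 × 9.72 = 1.0692 m, so the well at 4.06 m is 2.9908 m downgradient of the peak.
√(4πDt) = 4.337 m, giving peak height M/(n_e·A·√(4πDt)) = 11.4/(0.42 × 60.6 × 4.337) = 0.1033 kg/m³.
(x−vt)²/(4Dt) = (2.9908)²/(4 × 0.154 × 9.72) = 1.494; exp(−1.494) = 0.2245.
C = 0.1033 × 0.2245 = 0.0232 kg/m³.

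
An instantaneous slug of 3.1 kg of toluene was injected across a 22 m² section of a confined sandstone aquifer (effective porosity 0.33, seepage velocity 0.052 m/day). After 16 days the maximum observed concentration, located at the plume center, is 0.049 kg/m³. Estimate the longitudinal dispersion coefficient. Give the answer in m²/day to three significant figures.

0.378 m²/day

At the plume center C_max = M/(n_e·A·√(4πDt)), so D = M²/(4πt·(n_e·A·C_max)²).
n_e·A·C_max = 0.33 × 22 × 0.049 = 0.3557 kg/m.
D = 3.1²/(4π × 16 × 0.3557²) = 0.378 m²/day.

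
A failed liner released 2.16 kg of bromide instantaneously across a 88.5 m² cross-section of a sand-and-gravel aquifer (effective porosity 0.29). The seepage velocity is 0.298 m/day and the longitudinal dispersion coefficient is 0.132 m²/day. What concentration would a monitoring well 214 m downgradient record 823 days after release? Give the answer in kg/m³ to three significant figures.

For an instantaneous plane source, C(x,t) = M/(n_e·A·√(4πDt)) · exp(−(x−vt)²/(4Dt)), with n_e·A the pore (flow) area.
Plume center vt = 0.298 × 823 = 245.254 m, so the well at 214 m is 31.254 m upgradient of the peak.
√(4πDt) = 36.95 m, giving peak height M/(n_e·A·√(4πDt)) = 2.16/(0.29 × 88.5 × 36.95) = 0.002278 kg/m³.
(x−vt)²/(4Dt) = (-31.254)²/(4 × 0.132 × 823) = 2.248; exp(−2.248) = 0.1056.
C = 0.002278 × 0.1056 = 0.000241 kg/m³.

0.000241 kg/m³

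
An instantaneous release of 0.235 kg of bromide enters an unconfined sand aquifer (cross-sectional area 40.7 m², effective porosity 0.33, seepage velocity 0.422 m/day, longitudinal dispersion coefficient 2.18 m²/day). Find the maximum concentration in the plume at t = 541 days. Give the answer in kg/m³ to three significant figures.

0.000144 kg/m³

The peak of an instantaneous 1D plume sits at x = vt; there the Gaussian factor is 1 and C_max = M/(n_e·A·√(4πDt)), where n_e·A is the pore area the mass is dissolved in.
√(4πDt) = √(4π × 2.18 × 541) = 121.7 m, so C_max = 0.235/(0.33 × 40.7 × 121.7) = 0.000144 kg/m³.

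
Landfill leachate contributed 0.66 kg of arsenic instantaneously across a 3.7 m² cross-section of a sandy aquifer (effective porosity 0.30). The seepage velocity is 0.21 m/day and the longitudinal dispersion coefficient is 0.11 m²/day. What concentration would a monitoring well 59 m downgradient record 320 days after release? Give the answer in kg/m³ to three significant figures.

For an instantaneous plane source, C(x,t) = M/(n_e·A·√(4πDt)) · exp(−(x−vt)²/(4Dt)), with n_e·A the pore (flow) area.
Plume center vt = 0.21 × 320 = 67.2 m, so the well at 59 m is 8.2 m upgradient of the peak.
√(4πDt) = 21.03 m, giving peak height M/(n_e·A·√(4πDt)) = 0.66/(0.30 × 3.7 × 21.03) = 0.02827 kg/m³.
(x−vt)²/(4Dt) = (-8.2)²/(4 × 0.11 × 320) = 0.4776; exp(−0.4776) = 0.6203.
C = 0.02827 × 0.6203 = 0.0175 kg/m³.

0.0175 kg/m³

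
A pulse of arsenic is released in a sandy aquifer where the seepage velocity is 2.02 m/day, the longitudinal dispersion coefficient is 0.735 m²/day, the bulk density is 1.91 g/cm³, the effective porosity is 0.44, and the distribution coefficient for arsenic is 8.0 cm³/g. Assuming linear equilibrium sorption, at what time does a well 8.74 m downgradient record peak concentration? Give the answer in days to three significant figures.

148 days

Retardation factor R = 1 + ρ_b·K_d/n = 1 + 1.91 × 8.0/0.44 = 35.73.
Sorption retards both mechanisms: v_R = v/R = 0.05654 m/day, D_R = D/R = 0.02057 m²/day.
Peak time from v_R²t² + 2D_R t − x² = 0: t = (√(D_R² + v_R²x²) − D_R)/v_R².
√(D_R² + v_R²x²) = √(0.02057² + 0.05654² × 8.74²) = 0.4946; v_R² = 0.003197.
t = (0.4946 − 0.02057)/0.003197 = 148 days.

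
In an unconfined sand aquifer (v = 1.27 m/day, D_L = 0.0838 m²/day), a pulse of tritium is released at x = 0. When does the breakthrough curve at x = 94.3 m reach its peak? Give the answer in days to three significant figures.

74.2 days

For the 1D instantaneous-source solution, setting ∂C/∂t = 0 at fixed x gives v²t² + 2Dt − x² = 0, so t = (√(D² + v²x²) − D)/v².
√(D² + v²x²) = √(0.0838² + 1.27² × 94.3²) = 119.8; v² = 1.6129.
t = (119.8 − 0.0838)/1.6129 = 74.2 days (vs. the pure-advection estimate x/v = 74.3 d).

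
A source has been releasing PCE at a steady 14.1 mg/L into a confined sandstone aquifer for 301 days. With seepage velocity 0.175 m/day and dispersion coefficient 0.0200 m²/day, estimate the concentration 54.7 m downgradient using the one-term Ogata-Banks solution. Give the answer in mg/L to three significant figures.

For a continuous step input, C/C₀ ≈ ½·erfc((x−vt)/(2√(Dt))).
vt = 0.175 × 301 = 52.675 m and 2√(Dt) = 2√(0.0200 × 301) = 4.907 m.
Argument (x−vt)/(2√(Dt)) = (54.7 − 52.675)/4.907 = 0.4127; ½·erfc(0.4127) = 0.2797.
C = 14.1 × 0.2797 = 3.94 mg/L.

3.94 mg/L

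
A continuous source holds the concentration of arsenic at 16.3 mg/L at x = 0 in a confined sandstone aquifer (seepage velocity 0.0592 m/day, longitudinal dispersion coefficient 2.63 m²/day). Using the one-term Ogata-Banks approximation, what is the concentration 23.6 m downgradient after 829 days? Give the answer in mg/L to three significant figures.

10.6 mg/L

For a continuous step input, C/C₀ ≈ ½·erfc((x−vt)/(2√(Dt))).
vt = 0.0592 × 829 = 49.0768 m and 2√(Dt) = 2√(2.63 × 829) = 93.39 m.
Argument (x−vt)/(2√(Dt)) = (23.6 − 49.0768)/93.39 = -0.2728; ½·erfc(-0.2728) = 0.6502.
C = 16.3 × 0.6502 = 10.6 mg/L.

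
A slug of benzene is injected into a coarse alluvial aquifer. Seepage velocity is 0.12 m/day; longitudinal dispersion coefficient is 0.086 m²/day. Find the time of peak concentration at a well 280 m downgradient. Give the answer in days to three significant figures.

For the 1D instantaneous-source solution, setting ∂C/∂t = 0 at fixed x gives v²t² + 2Dt − x² = 0, so t = (√(D² + v²x²) − D)/v².
√(D² + v²x²) = √(0.086² + 0.12² × 280²) = 33.60; v² = 0.0144.
t = (33.60 − 0.086)/0.0144 = 2330 days (vs. the pure-advection estimate x/v = 2330 d).

2330 days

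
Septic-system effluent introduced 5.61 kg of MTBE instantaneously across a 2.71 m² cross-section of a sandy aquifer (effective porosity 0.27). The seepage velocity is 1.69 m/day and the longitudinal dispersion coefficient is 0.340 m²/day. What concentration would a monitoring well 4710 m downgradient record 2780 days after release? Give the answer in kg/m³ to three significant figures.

0.0678 kg/m³

For an instantaneous plane source, C(x,t) = M/(n_e·A·√(4πDt)) · exp(−(x−vt)²/(4Dt)), with n_e·A the pore (flow) area.
Plume center vt = 1.69 × 2780 = 4698.2 m, so the well at 4710 m is 11.8 m downgradient of the peak.
√(4πDt) = 109.0 m, giving peak height M/(n_e·A·√(4πDt)) = 5.61/(0.27 × 2.71 × 109.0) = 0.07034 kg/m³.
(x−vt)²/(4Dt) = (11.8)²/(4 × 0.340 × 2780) = 0.03683; exp(−0.03683) = 0.9638.
C = 0.07034 × 0.9638 = 0.0678 kg/m³.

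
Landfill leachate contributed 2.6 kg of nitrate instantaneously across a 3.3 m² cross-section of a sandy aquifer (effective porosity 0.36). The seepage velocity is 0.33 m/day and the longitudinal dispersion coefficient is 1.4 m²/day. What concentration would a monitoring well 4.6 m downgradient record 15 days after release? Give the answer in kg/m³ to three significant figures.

For an instantaneous plane source, C(x,t) = M/(n_e·A·√(4πDt)) · exp(−(x−vt)²/(4Dt)), with n_e·A the pore (flow) area.
Plume center vt = 0.33 × 15 = 4.95 m, so the well at 4.6 m is 0.35 m upgradient of the peak.
√(4πDt) = 16.24 m, giving peak height M/(n_e·A·√(4πDt)) = 2.6/(0.36 × 3.3 × 16.24) = 0.1348 kg/m³.
(x−vt)²/(4Dt) = (-0.35)²/(4 × 1.4 × 15) = 0.001458; exp(−0.001458) = 0.9985.
C = 0.1348 × 0.9985 = 0.135 kg/m³.

0.135 kg/m³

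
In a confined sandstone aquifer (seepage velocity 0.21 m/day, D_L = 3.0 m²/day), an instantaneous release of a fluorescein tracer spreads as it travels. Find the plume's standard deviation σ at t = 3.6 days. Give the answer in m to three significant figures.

Dispersive spreading gives a Gaussian with σ² = 2Dt; advection only shifts the center.
σ = √(2 × 3.0 × 3.6) = 4.65 m.

4.65 m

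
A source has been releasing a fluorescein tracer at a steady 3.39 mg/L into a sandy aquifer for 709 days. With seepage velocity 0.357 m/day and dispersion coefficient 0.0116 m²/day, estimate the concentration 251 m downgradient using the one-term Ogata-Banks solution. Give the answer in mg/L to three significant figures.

2.37 mg/L

For a continuous step input, C/C₀ ≈ ½·erfc((x−vt)/(2√(Dt))).
vt = 0.357 × 709 = 253.113 m and 2√(Dt) = 2√(0.0116 × 709) = 5.736 m.
Argument (x−vt)/(2√(Dt)) = (251 − 253.113)/5.736 = -0.3684; ½·erfc(-0.3684) = 0.6988.
C = 3.39 × 0.6988 = 2.37 mg/L.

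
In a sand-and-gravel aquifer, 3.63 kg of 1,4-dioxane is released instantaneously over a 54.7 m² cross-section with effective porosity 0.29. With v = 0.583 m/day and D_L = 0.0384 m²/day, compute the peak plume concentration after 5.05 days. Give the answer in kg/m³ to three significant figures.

0.147 kg/m³

The peak of an instantaneous 1D plume sits at x = vt; there the Gaussian factor is 1 and C_max = M/(n_e·A·√(4πDt)), where n_e·A is the pore area the mass is dissolved in.
√(4πDt) = √(4π × 0.0384 × 5.05) = 1.561 m, so C_max = 3.63/(0.29 × 54.7 × 1.561) = 0.147 kg/m³.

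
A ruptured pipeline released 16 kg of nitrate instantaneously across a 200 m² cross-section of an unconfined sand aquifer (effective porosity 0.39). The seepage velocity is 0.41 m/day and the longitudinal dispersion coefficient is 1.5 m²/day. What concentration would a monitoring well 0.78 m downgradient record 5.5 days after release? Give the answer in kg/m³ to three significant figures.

0.0189 kg/m³

For an instantaneous plane source, C(x,t) = M/(n_e·A·√(4πDt)) · exp(−(x−vt)²/(4Dt)), with n_e·A the pore (flow) area.
Plume center vt = 0.41 × 5.5 = 2.255 m, so the well at 0.78 m is 1.475 m upgradient of the peak.
√(4πDt) = 10.18 m, giving peak height M/(n_e·A·√(4πDt)) = 16/(0.39 × 200 × 10.18) = 0.02015 kg/m³.
(x−vt)²/(4Dt) = (-1.475)²/(4 × 1.5 × 5.5) = 0.06593; exp(−0.06593) = 0.9362.
C = 0.02015 × 0.9362 = 0.0189 kg/m³.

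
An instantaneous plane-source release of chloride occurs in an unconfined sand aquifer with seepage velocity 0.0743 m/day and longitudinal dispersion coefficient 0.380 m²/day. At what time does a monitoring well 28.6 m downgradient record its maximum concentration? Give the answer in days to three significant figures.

322 days

For the 1D instantaneous-source solution, setting ∂C/∂t = 0 at fixed x gives v²t² + 2Dt − x² = 0, so t = (√(D² + v²x²) − D)/v².
√(D² + v²x²) = √(0.380² + 0.0743² × 28.6²) = 2.159; v² = 0.00552049.
t = (2.159 − 0.380)/0.00552049 = 322 days (vs. the pure-advection estimate x/v = 385 d).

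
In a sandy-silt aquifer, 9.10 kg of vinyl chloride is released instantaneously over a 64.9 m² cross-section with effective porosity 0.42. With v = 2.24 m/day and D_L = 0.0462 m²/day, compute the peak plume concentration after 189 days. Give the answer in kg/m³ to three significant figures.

0.0319 kg/m³

The peak of an instantaneous 1D plume sits at x = vt; there the Gaussian factor is 1 and C_max = M/(n_e·A·√(4πDt)), where n_e·A is the pore area the mass is dissolved in.
√(4πDt) = √(4π × 0.0462 × 189) = 10.48 m, so C_max = 9.10/(0.42 × 64.9 × 10.48) = 0.0319 kg/m³.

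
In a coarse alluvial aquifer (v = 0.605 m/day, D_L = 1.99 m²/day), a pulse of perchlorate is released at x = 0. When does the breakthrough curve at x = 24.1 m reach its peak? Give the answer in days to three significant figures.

34.8 days

For the 1D instantaneous-source solution, setting ∂C/∂t = 0 at fixed x gives v²t² + 2Dt − x² = 0, so t = (√(D² + v²x²) − D)/v².
√(D² + v²x²) = √(1.99² + 0.605² × 24.1²) = 14.72; v² = 0.366025.
t = (14.72 − 1.99)/0.366025 = 34.8 days (vs. the pure-advection estimate x/v = 39.8 d).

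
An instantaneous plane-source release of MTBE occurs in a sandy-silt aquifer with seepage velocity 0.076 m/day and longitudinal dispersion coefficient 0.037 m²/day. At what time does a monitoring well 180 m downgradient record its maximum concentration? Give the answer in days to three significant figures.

2360 days

For the 1D instantaneous-source solution, setting ∂C/∂t = 0 at fixed x gives v²t² + 2Dt − x² = 0, so t = (√(D² + v²x²) − D)/v².
√(D² + v²x²) = √(0.037² + 0.076² × 180²) = 13.68; v² = 0.005776.
t = (13.68 − 0.037)/0.005776 = 2360 days (vs. the pure-advection estimate x/v = 2370 d).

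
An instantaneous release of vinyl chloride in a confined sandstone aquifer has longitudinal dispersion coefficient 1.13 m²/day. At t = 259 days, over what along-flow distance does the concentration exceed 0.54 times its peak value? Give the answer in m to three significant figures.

53.7 m

The plume is Gaussian with σ = √(2Dt) = √(2 × 1.13 × 259) = 24.19 m.
C/C_peak = exp(−Δx²/(2σ²)) = 0.54 ⇒ Δx = σ·√(−2 ln 0.54) = 24.19 × 1.110 = 26.85 m.
Width = 2Δx = 53.7 m.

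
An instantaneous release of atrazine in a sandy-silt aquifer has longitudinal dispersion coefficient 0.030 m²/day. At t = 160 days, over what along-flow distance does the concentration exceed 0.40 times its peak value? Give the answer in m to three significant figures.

8.39 m

The plume is Gaussian with σ = √(2Dt) = √(2 × 0.030 × 160) = 3.098 m.
C/C_peak = exp(−Δx²/(2σ²)) = 0.40 ⇒ Δx = σ·√(−2 ln 0.40) = 3.098 × 1.354 = 4.195 m.
Width = 2Δx = 8.39 m.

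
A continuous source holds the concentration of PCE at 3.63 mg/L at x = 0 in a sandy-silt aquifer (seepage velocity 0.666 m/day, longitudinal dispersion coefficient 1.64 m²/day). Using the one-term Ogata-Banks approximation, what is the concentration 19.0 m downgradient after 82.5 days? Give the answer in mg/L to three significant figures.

For a continuous step input, C/C₀ ≈ ½·erfc((x−vt)/(2√(Dt))).
vt = 0.666 × 82.5 = 54.945 m and 2√(Dt) = 2√(1.64 × 82.5) = 23.26 m.
Argument (x−vt)/(2√(Dt)) = (19.0 − 54.945)/23.26 = -1.545; ½·erfc(-1.545) = 0.9856.
C = 3.63 × 0.9856 = 3.58 mg/L.

3.58 mg/L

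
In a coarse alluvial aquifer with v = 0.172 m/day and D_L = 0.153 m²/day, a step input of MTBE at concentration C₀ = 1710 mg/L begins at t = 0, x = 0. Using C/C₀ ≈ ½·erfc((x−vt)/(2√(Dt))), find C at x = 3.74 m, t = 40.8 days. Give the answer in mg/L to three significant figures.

For a continuous step input, C/C₀ ≈ ½·erfc((x−vt)/(2√(Dt))).
vt = 0.172 × 40.8 = 7.0176 m and 2√(Dt) = 2√(0.153 × 40.8) = 4.997 m.
Argument (x−vt)/(2√(Dt)) = (3.74 − 7.0176)/4.997 = -0.6559; ½·erfc(-0.6559) = 0.8232.
C = 1710 × 0.8232 = 1410 mg/L.

1410 mg/L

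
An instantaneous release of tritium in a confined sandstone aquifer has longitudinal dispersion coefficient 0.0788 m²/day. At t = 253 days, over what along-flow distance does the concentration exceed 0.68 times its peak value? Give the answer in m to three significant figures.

11.1 m

The plume is Gaussian with σ = √(2Dt) = √(2 × 0.0788 × 253) = 6.314 m.
C/C_peak = exp(−Δx²/(2σ²)) = 0.68 ⇒ Δx = σ·√(−2 ln 0.68) = 6.314 × 0.8783 = 5.546 m.
Width = 2Δx = 11.1 m.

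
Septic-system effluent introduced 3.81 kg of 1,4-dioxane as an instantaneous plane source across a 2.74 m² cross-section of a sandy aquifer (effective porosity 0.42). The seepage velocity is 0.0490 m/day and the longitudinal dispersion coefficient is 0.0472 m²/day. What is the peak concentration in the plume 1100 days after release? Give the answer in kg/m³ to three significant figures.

0.130 kg/m³

The peak of an instantaneous 1D plume sits at x = vt; there the Gaussian factor is 1 and C_max = M/(n_e·A·√(4πDt)), where n_e·A is the pore area the mass is dissolved in.
√(4πDt) = √(4π × 0.0472 × 1100) = 25.54 m, so C_max = 3.81/(0.42 × 2.74 × 25.54) = 0.130 kg/m³.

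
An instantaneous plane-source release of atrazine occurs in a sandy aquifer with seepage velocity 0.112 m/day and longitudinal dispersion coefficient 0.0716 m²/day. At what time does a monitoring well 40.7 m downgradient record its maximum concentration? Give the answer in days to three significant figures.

For the 1D instantaneous-source solution, setting ∂C/∂t = 0 at fixed x gives v²t² + 2Dt − x² = 0, so t = (√(D² + v²x²) − D)/v².
√(D² + v²x²) = √(0.0716² + 0.112² × 40.7²) = 4.559; v² = 0.012544.
t = (4.559 − 0.0716)/0.012544 = 358 days (vs. the pure-advection estimate x/v = 363 d).

358 days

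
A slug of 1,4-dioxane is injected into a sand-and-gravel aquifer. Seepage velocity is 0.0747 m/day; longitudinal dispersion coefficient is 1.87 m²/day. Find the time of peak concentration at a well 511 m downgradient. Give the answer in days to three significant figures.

6510 days

For the 1D instantaneous-source solution, setting ∂C/∂t = 0 at fixed x gives v²t² + 2Dt − x² = 0, so t = (√(D² + v²x²) − D)/v².
√(D² + v²x²) = √(1.87² + 0.0747² × 511²) = 38.22; v² = 0.00558009.
t = (38.22 − 1.87)/0.00558009 = 6510 days (vs. the pure-advection estimate x/v = 6840 d).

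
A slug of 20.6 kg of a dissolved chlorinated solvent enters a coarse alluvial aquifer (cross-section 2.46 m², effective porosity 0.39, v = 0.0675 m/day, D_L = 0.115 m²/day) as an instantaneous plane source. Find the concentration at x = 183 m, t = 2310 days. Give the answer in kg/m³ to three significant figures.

For an instantaneous plane source, C(x,t) = M/(n_e·A·√(4πDt)) · exp(−(x−vt)²/(4Dt)), with n_e·A the pore (flow) area.
Plume center vt = 0.0675 × 2310 = 155.925 m, so the well at 183 m is 27.075 m downgradient of the peak.
√(4πDt) = 57.78 m, giving peak height M/(n_e·A·√(4πDt)) = 20.6/(0.39 × 2.46 × 57.78) = 0.3716 kg/m³.
(x−vt)²/(4Dt) = (27.075)²/(4 × 0.115 × 2310) = 0.6899; exp(−0.6899) = 0.5016.
C = 0.3716 × 0.5016 = 0.186 kg/m³.

0.186 kg/m³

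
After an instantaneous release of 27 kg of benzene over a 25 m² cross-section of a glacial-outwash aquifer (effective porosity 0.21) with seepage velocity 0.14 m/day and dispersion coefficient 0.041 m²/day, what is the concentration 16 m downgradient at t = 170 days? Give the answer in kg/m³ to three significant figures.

For an instantaneous plane source, C(x,t) = M/(n_e·A·√(4πDt)) · exp(−(x−vt)²/(4Dt)), with n_e·A the pore (flow) area.
Plume center vt = 0.14 × 170 = 23.8 m, so the well at 16 m is 7.8 m upgradient of the peak.
√(4πDt) = 9.359 m, giving peak height M/(n_e·A·√(4πDt)) = 27/(0.21 × 25 × 9.359) = 0.5495 kg/m³.
(x−vt)²/(4Dt) = (-7.8)²/(4 × 0.041 × 170) = 2.182; exp(−2.182) = 0.1128.
C = 0.5495 × 0.1128 = 0.0620 kg/m³.

0.0620 kg/m³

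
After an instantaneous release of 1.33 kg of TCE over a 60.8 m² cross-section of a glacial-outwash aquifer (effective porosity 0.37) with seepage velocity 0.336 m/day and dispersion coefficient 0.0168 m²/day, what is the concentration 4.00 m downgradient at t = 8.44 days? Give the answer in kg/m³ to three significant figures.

For an instantaneous plane source, C(x,t) = M/(n_e·A·√(4πDt)) · exp(−(x−vt)²/(4Dt)), with n_e·A the pore (flow) area.
Plume center vt = 0.336 × 8.44 = 2.83584 m, so the well at 4.00 m is 1.16416 m downgradient of the peak.
√(4πDt) = 1.335 m, giving peak height M/(n_e·A·√(4πDt)) = 1.33/(0.37 × 60.8 × 1.335) = 0.04429 kg/m³.
(x−vt)²/(4Dt) = (1.16416)²/(4 × 0.0168 × 8.44) = 2.390; exp(−2.390) = 0.09163.
C = 0.04429 × 0.09163 = 0.00406 kg/m³.

0.00406 kg/m³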